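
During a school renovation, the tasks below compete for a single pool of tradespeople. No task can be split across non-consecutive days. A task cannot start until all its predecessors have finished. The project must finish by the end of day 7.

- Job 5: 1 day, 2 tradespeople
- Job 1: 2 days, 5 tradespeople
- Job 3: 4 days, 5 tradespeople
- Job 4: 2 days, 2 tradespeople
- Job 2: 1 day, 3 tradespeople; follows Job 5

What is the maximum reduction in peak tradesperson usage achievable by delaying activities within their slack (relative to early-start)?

8

Early-start peak: d1:14  d2:15  d3:5  d4:5  d5:0  d6:0  d7:0 ⇒ 15.
Leveled (Job 5@1, Job 1@1, Job 3@3, Job 4@2, Job 2@7): d1:7  d2:7  d3:7  d4:5  d5:5  d6:5  d7:3 ⇒ 7.
Reduction 15 − 7 = 8.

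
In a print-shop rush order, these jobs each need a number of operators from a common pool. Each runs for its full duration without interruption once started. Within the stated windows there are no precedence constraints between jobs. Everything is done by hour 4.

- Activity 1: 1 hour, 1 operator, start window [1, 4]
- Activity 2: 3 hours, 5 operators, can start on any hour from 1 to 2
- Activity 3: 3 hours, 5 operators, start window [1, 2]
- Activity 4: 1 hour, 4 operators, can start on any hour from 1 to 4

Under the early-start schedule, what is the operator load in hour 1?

15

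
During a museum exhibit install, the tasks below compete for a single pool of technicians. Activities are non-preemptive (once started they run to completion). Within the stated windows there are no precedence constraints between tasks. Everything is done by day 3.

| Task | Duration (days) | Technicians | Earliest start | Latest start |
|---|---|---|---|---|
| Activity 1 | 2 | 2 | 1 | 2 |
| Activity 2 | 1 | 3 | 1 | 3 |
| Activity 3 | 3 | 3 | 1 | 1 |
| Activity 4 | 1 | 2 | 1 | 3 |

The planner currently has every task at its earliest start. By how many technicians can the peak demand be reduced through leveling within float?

Early-start peak: d1:10  d2:5  d3:3 ⇒ 10.
Leveled (Activity 1@1, Activity 2@3, Activity 3@1, Activity 4@1): d1:7  d2:5  d3:6 ⇒ 7.
Reduction 10 − 7 = 3.

3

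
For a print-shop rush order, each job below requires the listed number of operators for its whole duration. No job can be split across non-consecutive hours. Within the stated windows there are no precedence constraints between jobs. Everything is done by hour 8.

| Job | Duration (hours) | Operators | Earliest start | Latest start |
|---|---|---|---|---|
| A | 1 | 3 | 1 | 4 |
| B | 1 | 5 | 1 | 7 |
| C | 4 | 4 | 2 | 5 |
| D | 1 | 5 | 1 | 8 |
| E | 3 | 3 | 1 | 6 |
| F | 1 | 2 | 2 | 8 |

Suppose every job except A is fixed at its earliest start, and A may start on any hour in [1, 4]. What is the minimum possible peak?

13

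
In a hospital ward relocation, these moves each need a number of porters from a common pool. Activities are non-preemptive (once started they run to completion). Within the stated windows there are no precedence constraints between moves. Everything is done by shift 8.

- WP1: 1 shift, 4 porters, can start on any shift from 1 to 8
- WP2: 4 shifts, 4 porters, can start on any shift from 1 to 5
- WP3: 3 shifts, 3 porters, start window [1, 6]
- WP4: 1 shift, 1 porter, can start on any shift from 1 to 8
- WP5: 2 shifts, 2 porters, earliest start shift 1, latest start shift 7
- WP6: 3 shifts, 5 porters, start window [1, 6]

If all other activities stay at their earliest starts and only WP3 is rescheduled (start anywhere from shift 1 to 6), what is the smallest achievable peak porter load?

16

WP3@1: s1:19  s2:14  s3:12  s4:4  s5:0  s6:0  s7:0  s8:0 → peak 19
WP3@2: s1:16  s2:14  s3:12  s4:7  s5:0  s6:0  s7:0  s8:0 → peak 16
WP3@3: s1:16  s2:11  s3:12  s4:7  s5:3  s6:0  s7:0  s8:0 → peak 16
WP3@4: s1:16  s2:11  s3:9  s4:7  s5:3  s6:3  s7:0  s8:0 → peak 16
WP3@5: s1:16  s2:11  s3:9  s4:4  s5:3  s6:3  s7:3  s8:0 → peak 16
WP3@6: s1:16  s2:11  s3:9  s4:4  s5:0  s6:3  s7:3  s8:3 → peak 16
Best is WP3@2, peak 16.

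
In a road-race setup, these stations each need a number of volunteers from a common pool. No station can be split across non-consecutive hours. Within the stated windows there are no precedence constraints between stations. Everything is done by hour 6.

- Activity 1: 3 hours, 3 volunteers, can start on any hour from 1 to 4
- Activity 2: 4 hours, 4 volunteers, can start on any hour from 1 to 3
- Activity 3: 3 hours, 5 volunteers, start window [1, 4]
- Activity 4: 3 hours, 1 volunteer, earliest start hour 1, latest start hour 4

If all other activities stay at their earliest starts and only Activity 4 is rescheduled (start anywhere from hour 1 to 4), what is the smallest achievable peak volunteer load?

Activity 4@1: h1:13  h2:13  h3:13  h4:4  h5:0  h6:0 → peak 13
Activity 4@2: h1:12  h2:13  h3:13  h4:5  h5:0  h6:0 → peak 13
Activity 4@3: h1:12  h2:12  h3:13  h4:5  h5:1  h6:0 → peak 13
Activity 4@4: h1:12  h2:12  h3:12  h4:5  h5:1  h6:1 → peak 12
Best is Activity 4@4, peak 12.

12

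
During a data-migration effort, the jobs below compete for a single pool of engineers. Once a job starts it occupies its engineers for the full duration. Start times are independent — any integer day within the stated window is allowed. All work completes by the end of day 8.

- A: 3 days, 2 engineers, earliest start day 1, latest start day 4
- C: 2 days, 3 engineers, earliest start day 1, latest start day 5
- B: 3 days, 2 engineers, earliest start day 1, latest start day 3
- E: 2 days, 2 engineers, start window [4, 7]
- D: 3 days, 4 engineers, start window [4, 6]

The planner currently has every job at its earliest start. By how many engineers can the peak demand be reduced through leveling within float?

2

Early-start peak: d1:7  d2:7  d3:4  d4:6  d5:6  d6:4  d7:0  d8:0 ⇒ 7.
Leveled (A@1, C@1, B@3, E@4, D@6): d1:5  d2:5  d3:4  d4:4  d5:4  d6:4  d7:4  d8:4 ⇒ 5.
Reduction 7 − 5 = 2.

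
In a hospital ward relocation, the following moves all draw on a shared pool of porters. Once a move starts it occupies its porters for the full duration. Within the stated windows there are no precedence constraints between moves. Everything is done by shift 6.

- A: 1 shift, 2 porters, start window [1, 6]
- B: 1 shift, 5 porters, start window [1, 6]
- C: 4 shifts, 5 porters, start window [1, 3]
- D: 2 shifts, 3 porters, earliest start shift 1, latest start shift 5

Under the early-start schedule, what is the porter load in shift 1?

15

At early start, shift 1 has: A, B, C, D.
Demand: 2 + 5 + 5 + 3 = 15.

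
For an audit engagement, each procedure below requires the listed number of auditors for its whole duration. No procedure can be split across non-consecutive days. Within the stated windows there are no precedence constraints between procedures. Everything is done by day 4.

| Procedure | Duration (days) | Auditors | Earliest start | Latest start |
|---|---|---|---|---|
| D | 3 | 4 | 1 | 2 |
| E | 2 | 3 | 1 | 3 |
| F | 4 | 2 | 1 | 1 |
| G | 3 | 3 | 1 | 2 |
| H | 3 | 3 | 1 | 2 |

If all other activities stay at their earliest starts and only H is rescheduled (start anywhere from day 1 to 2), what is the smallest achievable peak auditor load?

15

H@1: d1:15  d2:15  d3:12  d4:2 → peak 15
H@2: d1:12  d2:15  d3:12  d4:5 → peak 15
Best is H@1, peak 15.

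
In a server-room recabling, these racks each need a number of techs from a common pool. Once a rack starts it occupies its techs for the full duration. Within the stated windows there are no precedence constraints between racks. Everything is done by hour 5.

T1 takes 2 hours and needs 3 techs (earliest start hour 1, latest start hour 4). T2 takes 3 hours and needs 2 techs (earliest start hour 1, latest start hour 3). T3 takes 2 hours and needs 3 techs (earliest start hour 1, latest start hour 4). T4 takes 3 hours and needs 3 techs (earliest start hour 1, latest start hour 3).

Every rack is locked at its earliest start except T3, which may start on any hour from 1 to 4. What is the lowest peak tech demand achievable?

8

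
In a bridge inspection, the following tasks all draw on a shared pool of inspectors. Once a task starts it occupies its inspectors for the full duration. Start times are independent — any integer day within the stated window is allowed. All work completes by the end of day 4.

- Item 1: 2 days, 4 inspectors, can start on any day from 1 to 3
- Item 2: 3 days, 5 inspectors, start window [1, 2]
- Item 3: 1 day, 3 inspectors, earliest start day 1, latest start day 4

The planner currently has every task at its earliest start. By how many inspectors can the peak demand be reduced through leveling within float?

Early-start peak: d1:12  d2:9  d3:5  d4:0 ⇒ 12.
Leveled (Item 1@1, Item 2@1, Item 3@3): d1:9  d2:9  d3:8  d4:0 ⇒ 9.
Reduction 12 − 9 = 3.

3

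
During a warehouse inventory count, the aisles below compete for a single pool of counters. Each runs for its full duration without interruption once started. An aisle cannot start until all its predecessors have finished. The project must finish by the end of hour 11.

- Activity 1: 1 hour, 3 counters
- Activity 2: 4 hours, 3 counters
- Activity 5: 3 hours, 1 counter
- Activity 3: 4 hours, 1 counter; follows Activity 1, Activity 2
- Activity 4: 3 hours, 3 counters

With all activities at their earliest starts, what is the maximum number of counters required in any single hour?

10

Early-start schedule: Activity 1@1, Activity 2@1, Activity 5@1, Activity 3@5, Activity 4@1.
Load per hour: hour 1: 10, hour 2: 7, hour 3: 7, hour 4: 3, hour 5: 1, hour 6: 1, hour 7: 1, hour 8: 1, hour 9: 0, hour 10: 0, hour 11: 0.
Peak is 10.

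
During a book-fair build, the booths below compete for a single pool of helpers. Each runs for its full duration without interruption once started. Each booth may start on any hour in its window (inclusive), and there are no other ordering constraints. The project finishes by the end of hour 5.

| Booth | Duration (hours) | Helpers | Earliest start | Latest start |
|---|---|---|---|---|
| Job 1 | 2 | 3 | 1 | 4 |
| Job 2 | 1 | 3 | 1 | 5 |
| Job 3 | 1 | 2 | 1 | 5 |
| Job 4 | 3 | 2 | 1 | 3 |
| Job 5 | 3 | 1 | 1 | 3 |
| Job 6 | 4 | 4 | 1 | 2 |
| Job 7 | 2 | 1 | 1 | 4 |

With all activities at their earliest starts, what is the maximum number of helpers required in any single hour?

Early-start schedule: Job 1@1, Job 2@1, Job 3@1, Job 4@1, Job 5@1, Job 6@1, Job 7@1.
Load per hour: hour 1: 16, hour 2: 11, hour 3: 7, hour 4: 4, hour 5: 0.
Peak is 16.

16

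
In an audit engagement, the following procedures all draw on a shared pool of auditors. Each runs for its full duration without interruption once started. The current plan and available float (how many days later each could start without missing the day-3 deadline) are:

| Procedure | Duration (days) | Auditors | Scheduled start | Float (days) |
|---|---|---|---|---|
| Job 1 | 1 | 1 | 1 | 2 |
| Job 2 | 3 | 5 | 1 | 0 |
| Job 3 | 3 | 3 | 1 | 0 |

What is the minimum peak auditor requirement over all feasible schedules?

Schedule Job 1@1, Job 2@1, Job 3@1: d1:9  d2:8  d3:8 — peak 9.
Total auditor-days = 25 over 3 days ⇒ peak ≥ ⌈25/3⌉ = 9, so 9 is optimal.

9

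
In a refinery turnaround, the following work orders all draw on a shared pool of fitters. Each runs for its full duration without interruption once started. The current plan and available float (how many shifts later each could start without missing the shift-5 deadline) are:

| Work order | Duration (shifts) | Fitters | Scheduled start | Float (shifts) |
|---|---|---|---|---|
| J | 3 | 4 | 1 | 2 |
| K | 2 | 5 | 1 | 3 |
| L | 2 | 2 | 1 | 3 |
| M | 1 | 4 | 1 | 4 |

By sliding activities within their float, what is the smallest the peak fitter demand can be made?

8

Early-start (J@1, K@1, L@1, M@1) gives peak 15: s1:15  s2:11  s3:4  s4:0  s5:0.
Shift K→4, M→3.
Schedule J@1, K@4, L@1, M@3: s1:6  s2:6  s3:8  s4:5  s5:5 — peak 8.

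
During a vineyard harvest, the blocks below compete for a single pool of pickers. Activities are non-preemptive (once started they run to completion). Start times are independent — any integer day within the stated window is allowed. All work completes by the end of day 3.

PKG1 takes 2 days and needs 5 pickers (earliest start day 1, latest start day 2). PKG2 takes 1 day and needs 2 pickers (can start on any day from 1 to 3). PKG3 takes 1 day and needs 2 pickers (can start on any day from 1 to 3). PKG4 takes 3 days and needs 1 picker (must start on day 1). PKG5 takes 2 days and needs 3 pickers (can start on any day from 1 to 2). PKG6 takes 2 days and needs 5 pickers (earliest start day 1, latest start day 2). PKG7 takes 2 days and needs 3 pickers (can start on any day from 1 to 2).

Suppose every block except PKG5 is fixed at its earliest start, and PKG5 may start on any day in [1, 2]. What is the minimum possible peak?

PKG5@1: d1:21  d2:17  d3:1 → peak 21
PKG5@2: d1:18  d2:17  d3:4 → peak 18
Best is PKG5@2, peak 18.

18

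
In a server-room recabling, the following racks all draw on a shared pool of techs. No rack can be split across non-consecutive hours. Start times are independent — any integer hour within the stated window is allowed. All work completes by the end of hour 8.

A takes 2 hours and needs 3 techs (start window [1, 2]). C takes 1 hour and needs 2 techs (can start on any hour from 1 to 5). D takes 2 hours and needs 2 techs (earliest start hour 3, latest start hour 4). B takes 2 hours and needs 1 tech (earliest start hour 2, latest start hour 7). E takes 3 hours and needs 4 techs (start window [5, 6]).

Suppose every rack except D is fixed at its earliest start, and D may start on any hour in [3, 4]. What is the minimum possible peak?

5

D@3: h1:5  h2:4  h3:3  h4:2  h5:4  h6:4  h7:4  h8:0 → peak 5
D@4: h1:5  h2:4  h3:1  h4:2  h5:6  h6:4  h7:4  h8:0 → peak 6
Best is D@3, peak 5.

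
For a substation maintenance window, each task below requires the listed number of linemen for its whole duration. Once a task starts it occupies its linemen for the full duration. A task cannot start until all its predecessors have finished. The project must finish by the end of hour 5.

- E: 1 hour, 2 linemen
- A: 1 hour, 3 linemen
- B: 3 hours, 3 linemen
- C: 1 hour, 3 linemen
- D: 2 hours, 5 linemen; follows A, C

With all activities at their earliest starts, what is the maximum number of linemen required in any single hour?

11

Early-start schedule: E@1, A@1, B@1, C@1, D@2.
Load per hour: hour 1: 11, hour 2: 8, hour 3: 8, hour 4: 0, hour 5: 0.
Peak is 11.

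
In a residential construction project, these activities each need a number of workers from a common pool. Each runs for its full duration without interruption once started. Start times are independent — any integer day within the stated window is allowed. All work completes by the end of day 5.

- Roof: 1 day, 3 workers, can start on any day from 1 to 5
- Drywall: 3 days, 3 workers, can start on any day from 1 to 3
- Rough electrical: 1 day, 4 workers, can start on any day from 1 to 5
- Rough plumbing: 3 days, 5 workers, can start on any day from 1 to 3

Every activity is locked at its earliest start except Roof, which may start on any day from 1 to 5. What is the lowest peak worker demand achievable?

Roof@1: d1:15  d2:8  d3:8  d4:0  d5:0 → peak 15
Roof@2: d1:12  d2:11  d3:8  d4:0  d5:0 → peak 12
Roof@3: d1:12  d2:8  d3:11  d4:0  d5:0 → peak 12
Roof@4: d1:12  d2:8  d3:8  d4:3  d5:0 → peak 12
Roof@5: d1:12  d2:8  d3:8  d4:0  d5:3 → peak 12
Best is Roof@2, peak 12.

12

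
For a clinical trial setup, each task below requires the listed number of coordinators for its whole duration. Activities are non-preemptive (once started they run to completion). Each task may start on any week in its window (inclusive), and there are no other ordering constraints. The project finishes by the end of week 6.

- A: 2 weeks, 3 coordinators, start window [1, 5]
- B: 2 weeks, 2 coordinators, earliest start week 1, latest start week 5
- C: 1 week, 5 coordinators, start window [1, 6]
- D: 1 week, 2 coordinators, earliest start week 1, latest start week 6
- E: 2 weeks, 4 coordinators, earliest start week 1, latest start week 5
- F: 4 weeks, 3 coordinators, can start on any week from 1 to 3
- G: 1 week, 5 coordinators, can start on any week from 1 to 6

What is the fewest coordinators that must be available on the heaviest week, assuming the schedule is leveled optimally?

8

Early-start (A@1, B@1, C@1, D@1, E@1, F@1, G@1) gives peak 24: w1:24  w2:12  w3:3  w4:3  w5:0  w6:0.
Shift C→3, E→4, F→2, G→6.
Schedule A@1, B@1, C@3, D@1, E@4, F@2, G@6: w1:7  w2:8  w3:8  w4:7  w5:7  w6:5 — peak 8.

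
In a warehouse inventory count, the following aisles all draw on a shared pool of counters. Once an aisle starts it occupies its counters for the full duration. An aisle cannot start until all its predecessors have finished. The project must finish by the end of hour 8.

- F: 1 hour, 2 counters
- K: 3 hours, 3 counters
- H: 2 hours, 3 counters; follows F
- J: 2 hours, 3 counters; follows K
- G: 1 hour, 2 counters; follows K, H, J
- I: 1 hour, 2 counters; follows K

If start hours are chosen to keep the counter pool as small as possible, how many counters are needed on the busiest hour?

5

Early-start (F@1, K@1, H@2, J@4, G@6, I@4) gives peak 6: h1:5  h2:6  h3:6  h4:5  h5:3  h6:2  h7:0  h8:0.
Shift H→4, J→6, G→8.
Schedule F@1, K@1, H@4, J@6, G@8, I@4: h1:5  h2:3  h3:3  h4:5  h5:3  h6:3  h7:3  h8:2 — peak 5.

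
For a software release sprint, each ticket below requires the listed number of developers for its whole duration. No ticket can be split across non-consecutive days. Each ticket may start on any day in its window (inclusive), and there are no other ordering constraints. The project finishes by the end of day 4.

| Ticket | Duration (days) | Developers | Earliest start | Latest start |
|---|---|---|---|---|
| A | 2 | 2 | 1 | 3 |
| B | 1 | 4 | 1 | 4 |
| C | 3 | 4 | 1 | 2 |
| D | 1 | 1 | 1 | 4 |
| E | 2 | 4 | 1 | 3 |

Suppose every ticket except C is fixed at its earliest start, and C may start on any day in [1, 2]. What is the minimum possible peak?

11

C@1: d1:15  d2:10  d3:4  d4:0 → peak 15
C@2: d1:11  d2:10  d3:4  d4:4 → peak 11
Best is C@2, peak 11.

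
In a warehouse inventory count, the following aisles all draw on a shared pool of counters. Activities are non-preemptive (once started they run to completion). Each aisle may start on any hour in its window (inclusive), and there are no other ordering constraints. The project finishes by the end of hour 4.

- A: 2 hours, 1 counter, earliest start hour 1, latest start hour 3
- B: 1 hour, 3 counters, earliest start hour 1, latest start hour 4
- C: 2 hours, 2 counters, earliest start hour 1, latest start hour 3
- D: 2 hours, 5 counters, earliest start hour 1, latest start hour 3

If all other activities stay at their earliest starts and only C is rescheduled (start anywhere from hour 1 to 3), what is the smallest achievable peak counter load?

9

C@1: h1:11  h2:8  h3:0  h4:0 → peak 11
C@2: h1:9  h2:8  h3:2  h4:0 → peak 9
C@3: h1:9  h2:6  h3:2  h4:2 → peak 9
Best is C@2, peak 9.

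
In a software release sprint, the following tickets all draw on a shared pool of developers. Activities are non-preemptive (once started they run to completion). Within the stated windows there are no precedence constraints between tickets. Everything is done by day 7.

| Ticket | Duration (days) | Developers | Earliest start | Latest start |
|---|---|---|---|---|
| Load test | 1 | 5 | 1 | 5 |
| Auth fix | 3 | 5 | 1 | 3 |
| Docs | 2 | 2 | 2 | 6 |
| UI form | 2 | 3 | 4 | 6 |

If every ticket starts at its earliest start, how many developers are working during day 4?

3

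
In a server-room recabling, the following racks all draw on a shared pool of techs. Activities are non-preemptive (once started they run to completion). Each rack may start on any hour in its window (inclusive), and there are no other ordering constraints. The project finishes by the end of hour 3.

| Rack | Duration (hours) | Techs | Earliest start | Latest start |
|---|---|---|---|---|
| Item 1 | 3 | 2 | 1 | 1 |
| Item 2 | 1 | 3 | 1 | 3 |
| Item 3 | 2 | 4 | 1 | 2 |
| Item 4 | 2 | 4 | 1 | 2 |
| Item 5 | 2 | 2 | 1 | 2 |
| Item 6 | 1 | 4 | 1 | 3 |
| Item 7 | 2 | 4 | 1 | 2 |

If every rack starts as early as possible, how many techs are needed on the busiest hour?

23

Early-start schedule: Item 1@1, Item 2@1, Item 3@1, Item 4@1, Item 5@1, Item 6@1, Item 7@1.
Load per hour: hour 1: 23, hour 2: 16, hour 3: 2.
Peak is 23.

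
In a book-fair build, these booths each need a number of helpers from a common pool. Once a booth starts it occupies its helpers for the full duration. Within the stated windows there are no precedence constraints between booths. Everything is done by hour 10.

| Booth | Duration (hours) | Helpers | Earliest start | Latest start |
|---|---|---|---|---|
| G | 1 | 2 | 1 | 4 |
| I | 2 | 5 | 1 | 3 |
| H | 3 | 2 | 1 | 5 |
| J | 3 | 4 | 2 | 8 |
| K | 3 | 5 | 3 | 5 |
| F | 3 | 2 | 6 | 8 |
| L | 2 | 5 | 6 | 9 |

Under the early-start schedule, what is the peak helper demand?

11

Early-start schedule: G@1, I@1, H@1, J@2, K@3, F@6, L@6.
Load per hour: hour 1: 9, hour 2: 11, hour 3: 11, hour 4: 9, hour 5: 5, hour 6: 7, hour 7: 7, hour 8: 2, hour 9: 0, hour 10: 0.
Peak is 11.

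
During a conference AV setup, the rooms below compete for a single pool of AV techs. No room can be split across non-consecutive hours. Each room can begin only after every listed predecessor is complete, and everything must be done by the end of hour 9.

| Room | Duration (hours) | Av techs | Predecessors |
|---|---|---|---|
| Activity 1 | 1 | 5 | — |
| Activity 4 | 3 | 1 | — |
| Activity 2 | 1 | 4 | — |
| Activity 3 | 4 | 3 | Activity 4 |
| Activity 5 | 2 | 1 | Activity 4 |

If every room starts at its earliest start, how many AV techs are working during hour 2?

1

At early start, hour 2 has: Activity 4.
Demand: 1 = 1.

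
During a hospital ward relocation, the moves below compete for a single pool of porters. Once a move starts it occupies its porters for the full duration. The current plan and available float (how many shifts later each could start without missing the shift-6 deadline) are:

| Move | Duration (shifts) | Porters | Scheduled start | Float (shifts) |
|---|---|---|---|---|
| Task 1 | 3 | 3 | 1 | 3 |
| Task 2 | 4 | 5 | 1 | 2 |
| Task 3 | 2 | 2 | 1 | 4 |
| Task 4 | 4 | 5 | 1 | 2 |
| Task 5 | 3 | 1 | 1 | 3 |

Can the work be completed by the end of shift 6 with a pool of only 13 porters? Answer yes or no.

Schedule Task 1@1, Task 2@1, Task 3@1, Task 4@3, Task 5@4: s1:10  s2:10  s3:13  s4:11  s5:6  s6:6 — peak 13 ≤ 13.

yes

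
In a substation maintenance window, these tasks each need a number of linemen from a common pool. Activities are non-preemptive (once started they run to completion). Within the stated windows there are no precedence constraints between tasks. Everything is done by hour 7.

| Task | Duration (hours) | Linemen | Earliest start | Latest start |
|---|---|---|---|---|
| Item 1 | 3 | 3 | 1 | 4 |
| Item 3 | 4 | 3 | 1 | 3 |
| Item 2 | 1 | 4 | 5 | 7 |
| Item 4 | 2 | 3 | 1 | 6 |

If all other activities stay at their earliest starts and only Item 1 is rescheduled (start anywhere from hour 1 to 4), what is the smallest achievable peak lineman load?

7

Item 1@1: h1:9  h2:9  h3:6  h4:3  h5:4  h6:0  h7:0 → peak 9
Item 1@2: h1:6  h2:9  h3:6  h4:6  h5:4  h6:0  h7:0 → peak 9
Item 1@3: h1:6  h2:6  h3:6  h4:6  h5:7  h6:0  h7:0 → peak 7
Item 1@4: h1:6  h2:6  h3:3  h4:6  h5:7  h6:3  h7:0 → peak 7
Best is Item 1@3, peak 7.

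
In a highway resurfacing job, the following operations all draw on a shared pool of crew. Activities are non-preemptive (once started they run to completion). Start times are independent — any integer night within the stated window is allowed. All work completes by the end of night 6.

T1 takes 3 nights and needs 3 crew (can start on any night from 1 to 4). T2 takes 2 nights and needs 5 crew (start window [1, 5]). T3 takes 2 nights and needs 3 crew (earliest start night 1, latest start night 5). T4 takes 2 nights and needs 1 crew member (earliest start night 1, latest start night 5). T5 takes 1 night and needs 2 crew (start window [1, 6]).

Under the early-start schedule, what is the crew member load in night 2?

At early start, night 2 has: T1, T2, T3, T4.
Demand: 3 + 5 + 3 + 1 = 12.

12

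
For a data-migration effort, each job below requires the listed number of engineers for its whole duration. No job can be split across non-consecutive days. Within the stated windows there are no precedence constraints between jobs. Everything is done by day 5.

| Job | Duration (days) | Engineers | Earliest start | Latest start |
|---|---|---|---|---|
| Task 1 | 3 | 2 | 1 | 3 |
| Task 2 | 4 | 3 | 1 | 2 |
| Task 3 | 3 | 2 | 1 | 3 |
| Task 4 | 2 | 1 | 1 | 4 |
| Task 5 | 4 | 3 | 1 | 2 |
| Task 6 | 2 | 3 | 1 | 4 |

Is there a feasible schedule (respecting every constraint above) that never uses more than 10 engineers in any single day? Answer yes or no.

yes

Schedule Task 1@1, Task 2@1, Task 3@1, Task 4@4, Task 5@1, Task 6@4: d1:10  d2:10  d3:10  d4:10  d5:4 — peak 10 ≤ 10.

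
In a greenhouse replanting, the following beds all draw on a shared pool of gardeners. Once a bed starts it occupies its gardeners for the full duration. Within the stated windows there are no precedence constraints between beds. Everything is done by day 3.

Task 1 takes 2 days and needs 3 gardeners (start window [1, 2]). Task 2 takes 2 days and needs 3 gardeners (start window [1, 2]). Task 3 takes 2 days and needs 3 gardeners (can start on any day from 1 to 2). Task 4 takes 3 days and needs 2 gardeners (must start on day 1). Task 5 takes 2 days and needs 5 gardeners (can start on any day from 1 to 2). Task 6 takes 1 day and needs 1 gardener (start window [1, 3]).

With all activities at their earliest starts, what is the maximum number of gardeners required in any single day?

17

Early-start schedule: Task 1@1, Task 2@1, Task 3@1, Task 4@1, Task 5@1, Task 6@1.
Load per day: day 1: 17, day 2: 16, day 3: 2.
Peak is 17.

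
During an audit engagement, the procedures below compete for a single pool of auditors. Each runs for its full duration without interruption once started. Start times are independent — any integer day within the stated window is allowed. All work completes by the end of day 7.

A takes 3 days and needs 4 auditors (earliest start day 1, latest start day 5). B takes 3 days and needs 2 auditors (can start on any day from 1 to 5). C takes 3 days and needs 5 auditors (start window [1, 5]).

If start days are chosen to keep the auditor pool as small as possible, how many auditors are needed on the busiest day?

6

Early-start (A@1, B@1, C@1) gives peak 11: d1:11  d2:11  d3:11  d4:0  d5:0  d6:0  d7:0.
Shift C→4.
Schedule A@1, B@1, C@4: d1:6  d2:6  d3:6  d4:5  d5:5  d6:5  d7:0 — peak 6.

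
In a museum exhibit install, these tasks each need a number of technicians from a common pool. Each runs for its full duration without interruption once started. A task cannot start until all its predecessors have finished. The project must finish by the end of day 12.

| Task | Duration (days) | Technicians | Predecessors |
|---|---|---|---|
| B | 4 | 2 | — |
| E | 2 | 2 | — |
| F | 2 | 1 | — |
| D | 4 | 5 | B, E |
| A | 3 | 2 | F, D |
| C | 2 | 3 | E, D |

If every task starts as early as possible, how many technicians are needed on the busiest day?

5

Early-start schedule: B@1, E@1, F@1, D@5, A@9, C@9.
Load per day: day 1: 5, day 2: 5, day 3: 2, day 4: 2, day 5: 5, day 6: 5, day 7: 5, day 8: 5, day 9: 5, day 10: 5, day 11: 2, day 12: 0.
Peak is 5.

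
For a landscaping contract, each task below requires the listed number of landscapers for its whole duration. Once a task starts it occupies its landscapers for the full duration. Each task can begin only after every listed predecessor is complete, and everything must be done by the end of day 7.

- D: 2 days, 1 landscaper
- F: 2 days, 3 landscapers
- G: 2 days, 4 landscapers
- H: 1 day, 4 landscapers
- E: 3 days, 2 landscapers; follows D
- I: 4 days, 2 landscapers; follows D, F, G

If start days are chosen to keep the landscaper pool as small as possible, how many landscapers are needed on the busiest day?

8

Early-start (D@1, F@1, G@1, H@1, E@3, I@3) gives peak 12: d1:12  d2:8  d3:4  d4:4  d5:4  d6:2  d7:0.
Shift H→3.
Schedule D@1, F@1, G@1, H@3, E@3, I@3: d1:8  d2:8  d3:8  d4:4  d5:4  d6:2  d7:0 — peak 8.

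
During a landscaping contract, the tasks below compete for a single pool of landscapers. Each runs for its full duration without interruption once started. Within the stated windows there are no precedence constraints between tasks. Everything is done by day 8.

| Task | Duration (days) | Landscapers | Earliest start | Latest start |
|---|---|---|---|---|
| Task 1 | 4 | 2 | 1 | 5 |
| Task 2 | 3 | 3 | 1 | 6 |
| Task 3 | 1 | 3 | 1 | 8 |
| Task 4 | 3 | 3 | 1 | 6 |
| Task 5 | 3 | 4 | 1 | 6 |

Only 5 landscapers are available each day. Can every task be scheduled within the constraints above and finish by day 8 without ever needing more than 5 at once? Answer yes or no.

no

Total landscaper-days = 41; over 8 days the average is 41/8 > 5, so some day must exceed 5.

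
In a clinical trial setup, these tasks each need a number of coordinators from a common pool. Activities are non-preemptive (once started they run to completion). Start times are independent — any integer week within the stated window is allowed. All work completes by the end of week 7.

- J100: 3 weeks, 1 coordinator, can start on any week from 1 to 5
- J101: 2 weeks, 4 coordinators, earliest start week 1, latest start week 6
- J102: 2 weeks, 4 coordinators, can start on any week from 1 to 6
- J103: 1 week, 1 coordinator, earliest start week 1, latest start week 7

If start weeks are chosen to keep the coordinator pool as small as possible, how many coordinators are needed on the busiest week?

Early-start (J100@1, J101@1, J102@1, J103@1) gives peak 10: w1:10  w2:9  w3:1  w4:0  w5:0  w6:0  w7:0.
Shift J101→4, J102→6.
Schedule J100@1, J101@4, J102@6, J103@1: w1:2  w2:1  w3:1  w4:4  w5:4  w6:4  w7:4 — peak 4.

4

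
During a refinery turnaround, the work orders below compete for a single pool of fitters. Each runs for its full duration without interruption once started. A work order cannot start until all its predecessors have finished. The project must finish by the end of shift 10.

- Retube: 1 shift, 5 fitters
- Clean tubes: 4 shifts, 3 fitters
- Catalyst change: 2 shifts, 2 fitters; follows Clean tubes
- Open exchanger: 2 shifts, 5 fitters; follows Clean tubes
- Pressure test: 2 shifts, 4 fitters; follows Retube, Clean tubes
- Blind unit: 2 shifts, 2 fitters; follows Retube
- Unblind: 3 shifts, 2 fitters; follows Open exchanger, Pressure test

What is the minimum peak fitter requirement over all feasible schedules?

9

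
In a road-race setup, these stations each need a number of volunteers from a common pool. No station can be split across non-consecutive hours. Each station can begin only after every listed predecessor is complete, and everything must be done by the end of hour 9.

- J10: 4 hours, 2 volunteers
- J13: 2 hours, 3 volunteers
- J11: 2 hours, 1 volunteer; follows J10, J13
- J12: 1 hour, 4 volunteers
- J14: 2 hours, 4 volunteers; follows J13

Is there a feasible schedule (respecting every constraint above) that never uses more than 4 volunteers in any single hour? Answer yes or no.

no

The minimum achievable peak is 5; 4 < 5, so no feasible schedule stays within the cap.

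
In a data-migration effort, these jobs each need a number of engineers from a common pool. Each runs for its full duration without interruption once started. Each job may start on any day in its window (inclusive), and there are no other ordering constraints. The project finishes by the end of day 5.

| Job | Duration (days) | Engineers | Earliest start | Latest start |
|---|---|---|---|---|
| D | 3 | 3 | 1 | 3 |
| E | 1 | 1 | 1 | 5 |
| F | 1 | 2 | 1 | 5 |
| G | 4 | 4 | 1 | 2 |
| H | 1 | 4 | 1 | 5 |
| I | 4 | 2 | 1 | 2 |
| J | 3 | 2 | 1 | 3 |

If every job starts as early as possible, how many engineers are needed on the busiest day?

18

Early-start schedule: D@1, E@1, F@1, G@1, H@1, I@1, J@1.
Load per day: day 1: 18, day 2: 11, day 3: 11, day 4: 6, day 5: 0.
Peak is 18.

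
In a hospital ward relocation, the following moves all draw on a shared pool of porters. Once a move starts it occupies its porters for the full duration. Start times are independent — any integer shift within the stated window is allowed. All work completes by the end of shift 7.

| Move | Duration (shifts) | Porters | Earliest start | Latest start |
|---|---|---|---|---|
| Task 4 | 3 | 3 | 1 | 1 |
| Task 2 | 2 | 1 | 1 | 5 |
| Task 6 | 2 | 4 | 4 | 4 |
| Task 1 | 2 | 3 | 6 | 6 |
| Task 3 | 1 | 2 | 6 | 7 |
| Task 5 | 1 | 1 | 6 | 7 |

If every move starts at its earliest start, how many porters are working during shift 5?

At early start, shift 5 has: Task 6.
Demand: 4 = 4.

4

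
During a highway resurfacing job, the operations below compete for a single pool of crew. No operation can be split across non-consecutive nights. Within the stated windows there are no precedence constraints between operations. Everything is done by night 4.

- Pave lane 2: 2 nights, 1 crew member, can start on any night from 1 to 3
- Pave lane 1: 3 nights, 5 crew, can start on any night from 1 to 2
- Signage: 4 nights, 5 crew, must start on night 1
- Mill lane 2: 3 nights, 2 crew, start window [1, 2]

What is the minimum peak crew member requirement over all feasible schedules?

Schedule Pave lane 2@1, Pave lane 1@1, Signage@1, Mill lane 2@1: n1:13  n2:13  n3:12  n4:5 — peak 13.
No arrangement of the 12 feasible schedules does better.

13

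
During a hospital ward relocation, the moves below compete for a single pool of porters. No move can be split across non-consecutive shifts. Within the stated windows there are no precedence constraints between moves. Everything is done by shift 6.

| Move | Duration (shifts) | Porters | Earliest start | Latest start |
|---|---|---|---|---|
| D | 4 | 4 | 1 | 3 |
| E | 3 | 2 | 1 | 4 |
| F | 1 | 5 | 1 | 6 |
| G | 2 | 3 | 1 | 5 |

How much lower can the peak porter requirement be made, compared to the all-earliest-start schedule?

Early-start peak: s1:14  s2:9  s3:6  s4:4  s5:0  s6:0 ⇒ 14.
Leveled (D@1, E@1, F@6, G@4): s1:6  s2:6  s3:6  s4:7  s5:3  s6:5 ⇒ 7.
Reduction 14 − 7 = 7.

7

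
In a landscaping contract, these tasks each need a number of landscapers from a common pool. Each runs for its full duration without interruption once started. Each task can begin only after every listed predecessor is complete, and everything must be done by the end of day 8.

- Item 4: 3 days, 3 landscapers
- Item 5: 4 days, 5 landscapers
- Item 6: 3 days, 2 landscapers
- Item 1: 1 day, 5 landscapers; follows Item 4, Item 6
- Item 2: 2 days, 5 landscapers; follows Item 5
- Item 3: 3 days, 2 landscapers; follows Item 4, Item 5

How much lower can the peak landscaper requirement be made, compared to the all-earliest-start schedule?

Early-start peak: d1:10  d2:10  d3:10  d4:10  d5:7  d6:7  d7:2  d8:0 ⇒ 10.
Leveled (Item 4@1, Item 5@1, Item 6@4, Item 1@7, Item 2@5, Item 3@5): d1:8  d2:8  d3:8  d4:7  d5:9  d6:9  d7:7  d8:0 ⇒ 9.
Reduction 10 − 9 = 1.

1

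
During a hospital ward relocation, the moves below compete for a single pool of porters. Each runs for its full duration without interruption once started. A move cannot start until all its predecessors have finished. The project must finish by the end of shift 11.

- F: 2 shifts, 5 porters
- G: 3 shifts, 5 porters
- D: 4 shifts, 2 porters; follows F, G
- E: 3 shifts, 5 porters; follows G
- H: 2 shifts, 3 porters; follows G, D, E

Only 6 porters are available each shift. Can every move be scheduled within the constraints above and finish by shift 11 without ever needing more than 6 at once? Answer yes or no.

no

The minimum achievable peak is 7; 6 < 7, so no feasible schedule stays within the cap.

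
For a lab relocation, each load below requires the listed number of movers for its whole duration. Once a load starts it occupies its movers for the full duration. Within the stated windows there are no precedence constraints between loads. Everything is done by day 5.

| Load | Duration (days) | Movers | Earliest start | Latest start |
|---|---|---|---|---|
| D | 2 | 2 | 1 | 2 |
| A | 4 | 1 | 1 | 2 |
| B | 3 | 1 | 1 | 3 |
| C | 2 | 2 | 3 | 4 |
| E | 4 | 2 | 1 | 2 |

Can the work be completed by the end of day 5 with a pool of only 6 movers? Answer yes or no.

Schedule D@1, A@1, B@1, C@3, E@1: d1:6  d2:6  d3:6  d4:5  d5:0 — peak 6 ≤ 6.

yes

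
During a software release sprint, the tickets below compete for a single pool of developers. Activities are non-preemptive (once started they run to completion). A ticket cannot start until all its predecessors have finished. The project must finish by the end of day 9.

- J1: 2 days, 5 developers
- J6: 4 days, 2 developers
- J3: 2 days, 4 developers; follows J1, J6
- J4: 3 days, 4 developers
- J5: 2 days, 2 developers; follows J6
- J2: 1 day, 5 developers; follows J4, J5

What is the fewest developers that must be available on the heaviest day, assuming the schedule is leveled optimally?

Early-start (J1@1, J6@1, J3@5, J4@1, J5@5, J2@7) gives peak 11: d1:11  d2:11  d3:6  d4:2  d5:6  d6:6  d7:5  d8:0  d9:0.
Shift J6→3, J3→7, J4→3, J5→7, J2→9.
Schedule J1@1, J6@3, J3@7, J4@3, J5@7, J2@9: d1:5  d2:5  d3:6  d4:6  d5:6  d6:2  d7:6  d8:6  d9:5 — peak 6.
Total developer-days = 47 over 9 days ⇒ peak ≥ ⌈47/9⌉ = 6, so 6 is optimal.

6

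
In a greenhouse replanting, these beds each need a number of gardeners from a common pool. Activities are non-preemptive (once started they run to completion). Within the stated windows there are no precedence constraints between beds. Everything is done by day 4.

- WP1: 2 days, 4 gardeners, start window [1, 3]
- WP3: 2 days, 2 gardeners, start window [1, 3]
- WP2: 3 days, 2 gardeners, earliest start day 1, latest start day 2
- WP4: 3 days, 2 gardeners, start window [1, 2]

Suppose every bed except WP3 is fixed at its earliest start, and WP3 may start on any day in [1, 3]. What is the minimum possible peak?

WP3@1: d1:10  d2:10  d3:4  d4:0 → peak 10
WP3@2: d1:8  d2:10  d3:6  d4:0 → peak 10
WP3@3: d1:8  d2:8  d3:6  d4:2 → peak 8
Best is WP3@3, peak 8.

8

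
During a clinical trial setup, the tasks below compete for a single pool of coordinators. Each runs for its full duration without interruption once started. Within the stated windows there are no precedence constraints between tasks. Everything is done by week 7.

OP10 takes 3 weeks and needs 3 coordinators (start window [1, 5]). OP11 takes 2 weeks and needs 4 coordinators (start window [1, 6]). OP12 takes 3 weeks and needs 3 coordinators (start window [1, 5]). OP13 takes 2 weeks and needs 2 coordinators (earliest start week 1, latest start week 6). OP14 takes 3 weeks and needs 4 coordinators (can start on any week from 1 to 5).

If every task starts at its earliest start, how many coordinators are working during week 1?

At early start, week 1 has: OP10, OP11, OP12, OP13, OP14.
Demand: 3 + 4 + 3 + 2 + 4 = 16.

16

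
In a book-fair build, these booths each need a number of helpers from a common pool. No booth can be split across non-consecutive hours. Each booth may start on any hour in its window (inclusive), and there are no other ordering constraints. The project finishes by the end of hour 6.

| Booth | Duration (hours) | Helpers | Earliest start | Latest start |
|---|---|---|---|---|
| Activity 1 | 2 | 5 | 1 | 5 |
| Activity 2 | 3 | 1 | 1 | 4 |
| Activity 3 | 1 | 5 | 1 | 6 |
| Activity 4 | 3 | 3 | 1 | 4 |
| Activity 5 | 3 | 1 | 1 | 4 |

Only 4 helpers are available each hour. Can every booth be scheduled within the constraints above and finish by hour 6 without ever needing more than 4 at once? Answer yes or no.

Total helper-hours = 30; over 6 hours the average is 30/6 > 4, so some hour must exceed 4.

no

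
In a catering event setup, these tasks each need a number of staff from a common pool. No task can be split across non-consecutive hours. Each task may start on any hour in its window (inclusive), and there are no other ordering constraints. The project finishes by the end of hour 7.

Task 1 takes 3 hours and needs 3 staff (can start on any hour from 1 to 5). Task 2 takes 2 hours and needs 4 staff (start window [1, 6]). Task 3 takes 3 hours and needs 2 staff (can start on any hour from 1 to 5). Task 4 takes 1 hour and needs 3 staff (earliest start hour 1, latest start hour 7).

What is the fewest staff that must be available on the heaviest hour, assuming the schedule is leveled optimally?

5

Early-start (Task 1@1, Task 2@1, Task 3@1, Task 4@1) gives peak 12: h1:12  h2:9  h3:5  h4:0  h5:0  h6:0  h7:0.
Shift Task 2→4, Task 4→6.
Schedule Task 1@1, Task 2@4, Task 3@1, Task 4@6: h1:5  h2:5  h3:5  h4:4  h5:4  h6:3  h7:0 — peak 5.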